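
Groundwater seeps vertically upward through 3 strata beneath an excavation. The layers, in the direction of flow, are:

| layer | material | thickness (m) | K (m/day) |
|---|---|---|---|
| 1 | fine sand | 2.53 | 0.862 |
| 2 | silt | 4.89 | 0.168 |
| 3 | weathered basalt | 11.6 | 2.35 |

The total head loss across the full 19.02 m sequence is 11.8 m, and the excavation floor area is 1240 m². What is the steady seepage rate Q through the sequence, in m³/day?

396

Flow is perpendicular to layering, so the layers act in series and the equivalent K is the thickness-weighted harmonic mean.
Total thickness L = 2.53 + 4.89 + 11.6 = 19.02 m.
Σ(b_i/K_i) = 2.53/0.862 + 4.89/0.168 + 11.6/2.35 = 36.98 d.
K_eq = L / Σ(b_i/K_i) = 19.02 / 36.98 = 0.5144 m/day.
Q = K_eq · A · (Δh/L) = 0.5144 × 1240 × (11.8/19.02) = 395.7 m³/day.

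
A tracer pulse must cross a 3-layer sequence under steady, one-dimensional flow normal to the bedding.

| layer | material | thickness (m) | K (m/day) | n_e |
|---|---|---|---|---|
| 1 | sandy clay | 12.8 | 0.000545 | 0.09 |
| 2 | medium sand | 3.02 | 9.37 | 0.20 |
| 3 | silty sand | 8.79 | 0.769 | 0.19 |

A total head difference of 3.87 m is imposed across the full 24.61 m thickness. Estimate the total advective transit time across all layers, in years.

57.0

With flow normal to the layers, continuity requires the same specific discharge q through every layer.
Σ(b_i/K_i) = 12.8/0.000545 + 3.02/9.37 + 8.79/0.769 = 23498 d.
q = Δh / Σ(b_i/K_i) = 3.87 / 23498 = 0.0001647 m/day.
In each layer the seepage velocity is v_i = q/n_i, so the layer transit time is t_i = b_i·n_i / q:
  layer 1 (sandy clay): t_1 = 12.8 × 0.09 / 0.0001647 = 6995 d
  layer 2 (medium sand): t_2 = 3.02 × 0.20 / 0.0001647 = 3667 d
  layer 3 (silty sand): t_3 = 8.79 × 0.19 / 0.0001647 = 10141 d
Total t = Σ t_i = 20803 days = 56.95 years.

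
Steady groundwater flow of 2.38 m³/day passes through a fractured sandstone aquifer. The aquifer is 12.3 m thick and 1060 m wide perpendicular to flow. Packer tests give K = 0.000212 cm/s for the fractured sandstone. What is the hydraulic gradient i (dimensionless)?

Convert K: 0.000212 cm/s × 864 = 0.1832 m/day.
Cross-sectional area A = 1060 × 12.3 = 13038 m².
From Q = K·A·i, i = Q / (K·A) = 2.38 / (0.1832 × 13038) = 0.0009966.

0.000997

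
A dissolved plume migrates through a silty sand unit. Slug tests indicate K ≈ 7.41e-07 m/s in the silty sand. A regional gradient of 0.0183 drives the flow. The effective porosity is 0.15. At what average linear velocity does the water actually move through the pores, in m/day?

Convert K: 7.41e-07 m/s × 86400 = 0.06402 m/day.
Hydraulic gradient i = 0.0183.
Darcy flux q = K · i = 0.06402 × 0.01830 = 0.001172 m/day.
Seepage velocity v = q / n_e = 0.001172 / 0.15 = 0.007811 m/day.

0.00781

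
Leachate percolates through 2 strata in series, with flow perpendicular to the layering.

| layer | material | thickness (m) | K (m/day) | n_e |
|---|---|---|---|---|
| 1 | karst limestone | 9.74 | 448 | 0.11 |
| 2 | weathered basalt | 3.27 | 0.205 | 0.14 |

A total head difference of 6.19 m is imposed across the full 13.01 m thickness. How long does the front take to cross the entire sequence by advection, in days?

With flow normal to the layers, continuity requires the same specific discharge q through every layer.
Σ(b_i/K_i) = 9.74/448 + 3.27/0.205 = 15.97 d.
q = Δh / Σ(b_i/K_i) = 6.19 / 15.97 = 0.3875 m/day.
In each layer the seepage velocity is v_i = q/n_i, so the layer transit time is t_i = b_i·n_i / q:
  layer 1 (karst limestone): t_1 = 9.74 × 0.11 / 0.3875 = 2.765 d
  layer 2 (weathered basalt): t_2 = 3.27 × 0.14 / 0.3875 = 1.181 d
Total t = Σ t_i = 3.946 days.

3.95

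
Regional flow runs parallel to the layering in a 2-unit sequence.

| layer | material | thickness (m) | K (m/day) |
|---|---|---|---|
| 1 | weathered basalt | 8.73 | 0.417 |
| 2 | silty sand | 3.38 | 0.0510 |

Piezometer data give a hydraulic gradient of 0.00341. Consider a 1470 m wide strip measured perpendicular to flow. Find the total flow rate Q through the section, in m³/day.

19.1

Flow is parallel to layering, so each bed carries its own Darcy discharge and the transmissivities add.
Σ(K_i·b_i) = 0.417×8.73 + 0.0510×3.38 = 3.813 m²/day.
Hydraulic gradient i = 0.00341.
Q = Σ(K_i·b_i) · W · i = 3.813 × 1470 × 0.003410 = 19.11 m³/day.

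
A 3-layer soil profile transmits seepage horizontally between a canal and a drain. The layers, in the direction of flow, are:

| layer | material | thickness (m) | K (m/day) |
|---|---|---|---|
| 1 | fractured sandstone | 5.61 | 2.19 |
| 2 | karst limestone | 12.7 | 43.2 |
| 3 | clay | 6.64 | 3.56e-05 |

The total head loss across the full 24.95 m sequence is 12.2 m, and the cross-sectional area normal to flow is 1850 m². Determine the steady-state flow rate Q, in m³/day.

Flow is perpendicular to layering, so the layers act in series and the equivalent K is the thickness-weighted harmonic mean.
Total thickness L = 5.61 + 12.7 + 6.64 = 24.95 m.
Σ(b_i/K_i) = 5.61/2.19 + 12.7/43.2 + 6.64/3.56e-05 = 1.865e+05 d.
K_eq = L / Σ(b_i/K_i) = 24.95 / 1.865e+05 = 0.0001338 m/day.
Q = K_eq · A · (Δh/L) = 0.0001338 × 1850 × (12.2/24.95) = 0.1210 m³/day.

0.121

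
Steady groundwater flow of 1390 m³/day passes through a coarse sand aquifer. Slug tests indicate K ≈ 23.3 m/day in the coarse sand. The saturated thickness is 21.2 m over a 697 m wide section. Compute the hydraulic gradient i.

Cross-sectional area A = 697 × 21.2 = 14776 m².
From Q = K·A·i, i = Q / (K·A) = 1390 / (23.30 × 14776) = 0.004037.

0.00404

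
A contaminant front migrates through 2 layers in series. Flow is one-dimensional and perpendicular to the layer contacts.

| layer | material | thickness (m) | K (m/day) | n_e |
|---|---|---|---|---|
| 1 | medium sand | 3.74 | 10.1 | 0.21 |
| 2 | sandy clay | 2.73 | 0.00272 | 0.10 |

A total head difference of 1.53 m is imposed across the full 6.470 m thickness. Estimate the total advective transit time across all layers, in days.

With flow normal to the layers, continuity requires the same specific discharge q through every layer.
Σ(b_i/K_i) = 3.74/10.1 + 2.73/0.00272 = 1004 d.
q = Δh / Σ(b_i/K_i) = 1.53 / 1004 = 0.001524 m/day.
In each layer the seepage velocity is v_i = q/n_i, so the layer transit time is t_i = b_i·n_i / q:
  layer 1 (medium sand): t_1 = 3.74 × 0.21 / 0.001524 = 515.4 d
  layer 2 (sandy clay): t_2 = 2.73 × 0.10 / 0.001524 = 179.2 d
Total t = Σ t_i = 694.6 days.

695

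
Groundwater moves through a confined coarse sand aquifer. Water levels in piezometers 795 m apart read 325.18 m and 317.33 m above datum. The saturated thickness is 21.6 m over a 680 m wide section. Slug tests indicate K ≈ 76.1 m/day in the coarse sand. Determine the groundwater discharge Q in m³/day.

Cross-sectional area A = 680 × 21.6 = 14688 m².
Hydraulic gradient i = (325.18 − 317.33) / 795 = 7.85 / 795 = 0.009874.
Darcy's law: Q = K · A · i = 76.10 × 14688 × 0.009874 = 11037 m³/day.

11000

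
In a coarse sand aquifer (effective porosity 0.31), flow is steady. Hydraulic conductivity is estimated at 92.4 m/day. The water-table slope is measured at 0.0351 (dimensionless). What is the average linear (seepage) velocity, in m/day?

10.5

Hydraulic gradient i = 0.0351.
Darcy flux q = K · i = 92.40 × 0.03510 = 3.243 m/day.
Seepage velocity v = q / n_e = 3.243 / 0.31 = 10.46 m/day.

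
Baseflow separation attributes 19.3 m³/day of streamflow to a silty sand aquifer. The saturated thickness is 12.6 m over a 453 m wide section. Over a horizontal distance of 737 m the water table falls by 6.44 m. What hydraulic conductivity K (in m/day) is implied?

0.387

Cross-sectional area A = 453 × 12.6 = 5708 m².
Hydraulic gradient i = Δh / L = 6.44 / 737 = 0.008738.
From Q = K·A·i, K = Q / (A·i) = 19.3 / (5708 × 0.008738) = 0.3870 m/day.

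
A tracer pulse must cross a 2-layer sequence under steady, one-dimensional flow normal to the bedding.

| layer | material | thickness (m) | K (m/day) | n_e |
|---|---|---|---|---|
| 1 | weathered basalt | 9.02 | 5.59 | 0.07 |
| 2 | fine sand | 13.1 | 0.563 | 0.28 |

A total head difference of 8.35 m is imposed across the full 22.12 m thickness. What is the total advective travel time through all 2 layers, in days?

With flow normal to the layers, continuity requires the same specific discharge q through every layer.
Σ(b_i/K_i) = 9.02/5.59 + 13.1/0.563 = 24.88 d.
q = Δh / Σ(b_i/K_i) = 8.35 / 24.88 = 0.3356 m/day.
In each layer the seepage velocity is v_i = q/n_i, so the layer transit time is t_i = b_i·n_i / q:
  layer 1 (weathered basalt): t_1 = 9.02 × 0.07 / 0.3356 = 1.881 d
  layer 2 (fine sand): t_2 = 13.1 × 0.28 / 0.3356 = 10.93 d
Total t = Σ t_i = 12.81 days.

12.8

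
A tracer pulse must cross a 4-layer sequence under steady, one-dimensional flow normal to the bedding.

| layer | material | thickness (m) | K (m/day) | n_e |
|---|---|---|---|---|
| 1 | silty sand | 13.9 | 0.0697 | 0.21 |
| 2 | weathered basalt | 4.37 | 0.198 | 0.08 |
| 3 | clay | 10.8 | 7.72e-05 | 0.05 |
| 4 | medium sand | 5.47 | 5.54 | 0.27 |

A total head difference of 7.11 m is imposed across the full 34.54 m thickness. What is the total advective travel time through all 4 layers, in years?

285

With flow normal to the layers, continuity requires the same specific discharge q through every layer.
Σ(b_i/K_i) = 13.9/0.0697 + 4.37/0.198 + 10.8/7.72e-05 + 5.47/5.54 = 1.401e+05 d.
q = Δh / Σ(b_i/K_i) = 7.11 / 1.401e+05 = 5.074e-05 m/day.
In each layer the seepage velocity is v_i = q/n_i, so the layer transit time is t_i = b_i·n_i / q:
  layer 1 (silty sand): t_1 = 13.9 × 0.21 / 5.074e-05 = 57526 d
  layer 2 (weathered basalt): t_2 = 4.37 × 0.08 / 5.074e-05 = 6890 d
  layer 3 (clay): t_3 = 10.8 × 0.05 / 5.074e-05 = 10642 d
  layer 4 (medium sand): t_4 = 5.47 × 0.27 / 5.074e-05 = 29106 d
Total t = Σ t_i = 1.042e+05 days = 285.2 years.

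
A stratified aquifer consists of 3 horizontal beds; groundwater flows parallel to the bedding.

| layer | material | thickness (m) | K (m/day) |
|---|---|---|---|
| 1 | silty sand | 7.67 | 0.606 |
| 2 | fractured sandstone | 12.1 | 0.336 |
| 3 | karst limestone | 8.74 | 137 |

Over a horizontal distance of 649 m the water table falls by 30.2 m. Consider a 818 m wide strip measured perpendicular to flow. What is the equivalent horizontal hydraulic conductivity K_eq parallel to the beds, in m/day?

Flow is parallel to layering, so each bed carries its own Darcy discharge and the transmissivities add.
Σ(K_i·b_i) = 0.606×7.67 + 0.336×12.1 + 137×8.74 = 1206 m²/day.
Total thickness b = 28.51 m, so K_eq = Σ(K_i·b_i)/b = 42.30 m/day.

42.3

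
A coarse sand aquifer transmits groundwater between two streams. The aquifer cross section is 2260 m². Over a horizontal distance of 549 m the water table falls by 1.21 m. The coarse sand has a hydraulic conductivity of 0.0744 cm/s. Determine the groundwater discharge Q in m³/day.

320

Convert K: 0.0744 cm/s × 864 = 64.28 m/day.
Hydraulic gradient i = Δh / L = 1.21 / 549 = 0.002204.
Darcy's law: Q = K · A · i = 64.28 × 2260 × 0.002204 = 320.2 m³/day.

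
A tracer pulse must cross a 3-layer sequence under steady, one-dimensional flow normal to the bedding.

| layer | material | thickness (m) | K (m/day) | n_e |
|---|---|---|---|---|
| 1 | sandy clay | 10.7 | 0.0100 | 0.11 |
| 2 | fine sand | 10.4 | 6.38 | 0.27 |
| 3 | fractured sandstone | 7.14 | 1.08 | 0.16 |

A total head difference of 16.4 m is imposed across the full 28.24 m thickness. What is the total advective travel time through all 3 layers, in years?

With flow normal to the layers, continuity requires the same specific discharge q through every layer.
Σ(b_i/K_i) = 10.7/0.0100 + 10.4/6.38 + 7.14/1.08 = 1078 d.
q = Δh / Σ(b_i/K_i) = 16.4 / 1078 = 0.01521 m/day.
In each layer the seepage velocity is v_i = q/n_i, so the layer transit time is t_i = b_i·n_i / q:
  layer 1 (sandy clay): t_1 = 10.7 × 0.11 / 0.01521 = 77.38 d
  layer 2 (fine sand): t_2 = 10.4 × 0.27 / 0.01521 = 184.6 d
  layer 3 (fractured sandstone): t_3 = 7.14 × 0.16 / 0.01521 = 75.11 d
Total t = Σ t_i = 337.1 days = 0.9230 years.

0.923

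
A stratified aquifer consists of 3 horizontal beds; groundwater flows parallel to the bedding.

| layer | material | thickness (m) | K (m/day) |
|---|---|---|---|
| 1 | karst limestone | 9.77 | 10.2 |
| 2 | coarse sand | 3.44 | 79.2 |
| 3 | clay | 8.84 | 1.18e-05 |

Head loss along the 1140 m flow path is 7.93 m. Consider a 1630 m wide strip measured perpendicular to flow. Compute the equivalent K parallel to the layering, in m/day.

16.9

Flow is parallel to layering, so each bed carries its own Darcy discharge and the transmissivities add.
Σ(K_i·b_i) = 10.2×9.77 + 79.2×3.44 + 1.18e-05×8.84 = 372.1 m²/day.
Total thickness b = 22.05 m, so K_eq = Σ(K_i·b_i)/b = 16.88 m/day.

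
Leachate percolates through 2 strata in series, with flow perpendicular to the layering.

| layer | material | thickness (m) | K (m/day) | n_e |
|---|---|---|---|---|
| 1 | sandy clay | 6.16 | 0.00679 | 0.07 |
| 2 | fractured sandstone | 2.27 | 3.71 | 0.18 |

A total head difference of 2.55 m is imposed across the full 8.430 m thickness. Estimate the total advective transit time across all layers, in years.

0.819

With flow normal to the layers, continuity requires the same specific discharge q through every layer.
Σ(b_i/K_i) = 6.16/0.00679 + 2.27/3.71 = 907.8 d.
q = Δh / Σ(b_i/K_i) = 2.55 / 907.8 = 0.002809 m/day.
In each layer the seepage velocity is v_i = q/n_i, so the layer transit time is t_i = b_i·n_i / q:
  layer 1 (sandy clay): t_1 = 6.16 × 0.07 / 0.002809 = 153.5 d
  layer 2 (fractured sandstone): t_2 = 2.27 × 0.18 / 0.002809 = 145.5 d
Total t = Σ t_i = 299.0 days = 0.8186 years.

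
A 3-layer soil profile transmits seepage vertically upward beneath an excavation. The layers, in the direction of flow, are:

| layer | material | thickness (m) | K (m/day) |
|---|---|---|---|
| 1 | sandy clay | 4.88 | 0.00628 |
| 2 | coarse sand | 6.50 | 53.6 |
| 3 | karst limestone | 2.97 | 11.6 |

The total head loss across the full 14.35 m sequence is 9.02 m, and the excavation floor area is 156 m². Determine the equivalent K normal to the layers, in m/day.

Flow is perpendicular to layering, so the layers act in series and the equivalent K is the thickness-weighted harmonic mean.
Total thickness L = 4.88 + 6.50 + 2.97 = 14.35 m.
Σ(b_i/K_i) = 4.88/0.00628 + 6.50/53.6 + 2.97/11.6 = 777.4 d.
K_eq = L / Σ(b_i/K_i) = 14.35 / 777.4 = 0.01846 m/day.

0.0185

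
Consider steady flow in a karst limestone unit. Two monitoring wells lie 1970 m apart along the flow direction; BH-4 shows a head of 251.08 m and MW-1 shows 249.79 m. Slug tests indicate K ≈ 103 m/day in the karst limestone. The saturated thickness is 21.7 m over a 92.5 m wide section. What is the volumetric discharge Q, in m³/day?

Cross-sectional area A = 92.5 × 21.7 = 2007 m².
Hydraulic gradient i = (251.08 − 249.79) / 1970 = 1.29 / 1970 = 0.0006548.
Darcy's law: Q = K · A · i = 103.0 × 2007 × 0.0006548 = 135.4 m³/day.

135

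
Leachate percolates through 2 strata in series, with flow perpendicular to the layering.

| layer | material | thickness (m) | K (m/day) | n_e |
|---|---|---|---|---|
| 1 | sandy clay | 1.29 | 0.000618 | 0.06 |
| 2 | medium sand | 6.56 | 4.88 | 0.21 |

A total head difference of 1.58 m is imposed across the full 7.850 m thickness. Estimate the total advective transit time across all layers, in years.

5.27

With flow normal to the layers, continuity requires the same specific discharge q through every layer.
Σ(b_i/K_i) = 1.29/0.000618 + 6.56/4.88 = 2089 d.
q = Δh / Σ(b_i/K_i) = 1.58 / 2089 = 0.0007564 m/day.
In each layer the seepage velocity is v_i = q/n_i, so the layer transit time is t_i = b_i·n_i / q:
  layer 1 (sandy clay): t_1 = 1.29 × 0.06 / 0.0007564 = 102.3 d
  layer 2 (medium sand): t_2 = 6.56 × 0.21 / 0.0007564 = 1821 d
Total t = Σ t_i = 1923 days = 5.266 years.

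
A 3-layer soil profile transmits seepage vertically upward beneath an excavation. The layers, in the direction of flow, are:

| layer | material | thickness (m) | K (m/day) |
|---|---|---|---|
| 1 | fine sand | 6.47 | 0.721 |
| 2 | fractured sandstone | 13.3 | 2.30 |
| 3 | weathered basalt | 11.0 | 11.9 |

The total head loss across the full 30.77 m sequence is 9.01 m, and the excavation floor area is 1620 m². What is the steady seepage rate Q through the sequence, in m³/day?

Flow is perpendicular to layering, so the layers act in series and the equivalent K is the thickness-weighted harmonic mean.
Total thickness L = 6.47 + 13.3 + 11.0 = 30.77 m.
Σ(b_i/K_i) = 6.47/0.721 + 13.3/2.30 + 11.0/11.9 = 15.68 d.
K_eq = L / Σ(b_i/K_i) = 30.77 / 15.68 = 1.962 m/day.
Q = K_eq · A · (Δh/L) = 1.962 × 1620 × (9.01/30.77) = 930.8 m³/day.

931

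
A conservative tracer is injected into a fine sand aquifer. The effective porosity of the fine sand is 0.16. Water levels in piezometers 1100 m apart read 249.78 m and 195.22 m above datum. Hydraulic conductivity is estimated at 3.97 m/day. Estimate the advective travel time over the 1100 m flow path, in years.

2.45

Hydraulic gradient i = (249.78 − 195.22) / 1100 = 54.56 / 1100 = 0.04960.
Darcy flux q = K · i = 3.970 × 0.04960 = 0.1969 m/day.
Seepage velocity v = q / n_e = 0.1969 / 0.16 = 1.231 m/day.
Travel time t = L / v = 1100 / 1.231 = 893.8 days = 2.447 years.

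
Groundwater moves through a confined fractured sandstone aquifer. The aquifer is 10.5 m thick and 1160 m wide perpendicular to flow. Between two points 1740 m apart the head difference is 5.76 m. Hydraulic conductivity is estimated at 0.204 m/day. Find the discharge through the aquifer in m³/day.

8.23

Cross-sectional area A = 1160 × 10.5 = 12180 m².
Hydraulic gradient i = Δh / L = 5.76 / 1740 = 0.003310.
Darcy's law: Q = K · A · i = 0.2040 × 12180 × 0.003310 = 8.225 m³/day.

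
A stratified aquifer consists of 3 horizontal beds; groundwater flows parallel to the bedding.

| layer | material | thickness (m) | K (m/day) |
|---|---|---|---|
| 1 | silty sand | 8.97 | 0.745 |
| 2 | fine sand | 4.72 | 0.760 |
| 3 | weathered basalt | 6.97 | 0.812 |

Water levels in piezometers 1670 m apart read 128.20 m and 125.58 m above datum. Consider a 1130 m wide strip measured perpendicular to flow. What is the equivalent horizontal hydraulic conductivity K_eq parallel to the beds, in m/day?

Flow is parallel to layering, so each bed carries its own Darcy discharge and the transmissivities add.
Σ(K_i·b_i) = 0.745×8.97 + 0.760×4.72 + 0.812×6.97 = 15.93 m²/day.
Total thickness b = 20.66 m, so K_eq = Σ(K_i·b_i)/b = 0.7710 m/day.

0.771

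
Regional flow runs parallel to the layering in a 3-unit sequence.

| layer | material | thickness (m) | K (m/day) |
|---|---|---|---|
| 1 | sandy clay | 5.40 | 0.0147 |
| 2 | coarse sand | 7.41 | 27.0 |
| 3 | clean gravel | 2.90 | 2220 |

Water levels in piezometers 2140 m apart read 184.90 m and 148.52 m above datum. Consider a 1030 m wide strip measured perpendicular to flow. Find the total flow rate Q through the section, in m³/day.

Flow is parallel to layering, so each bed carries its own Darcy discharge and the transmissivities add.
Σ(K_i·b_i) = 0.0147×5.40 + 27.0×7.41 + 2220×2.90 = 6638 m²/day.
Hydraulic gradient i = (184.90 − 148.52) / 2140 = 36.38 / 2140 = 0.01700.
Q = Σ(K_i·b_i) · W · i = 6638 × 1030 × 0.01700 = 1.162e+05 m³/day.

116000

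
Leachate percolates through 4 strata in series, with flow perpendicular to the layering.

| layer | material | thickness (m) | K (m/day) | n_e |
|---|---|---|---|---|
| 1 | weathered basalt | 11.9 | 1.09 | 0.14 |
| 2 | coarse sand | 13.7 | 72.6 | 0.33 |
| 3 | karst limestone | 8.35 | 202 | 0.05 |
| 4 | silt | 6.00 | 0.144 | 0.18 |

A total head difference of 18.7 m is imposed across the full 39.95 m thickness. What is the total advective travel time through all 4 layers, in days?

With flow normal to the layers, continuity requires the same specific discharge q through every layer.
Σ(b_i/K_i) = 11.9/1.09 + 13.7/72.6 + 8.35/202 + 6.00/0.144 = 52.81 d.
q = Δh / Σ(b_i/K_i) = 18.7 / 52.81 = 0.3541 m/day.
In each layer the seepage velocity is v_i = q/n_i, so the layer transit time is t_i = b_i·n_i / q:
  layer 1 (weathered basalt): t_1 = 11.9 × 0.14 / 0.3541 = 4.705 d
  layer 2 (coarse sand): t_2 = 13.7 × 0.33 / 0.3541 = 12.77 d
  layer 3 (karst limestone): t_3 = 8.35 × 0.05 / 0.3541 = 1.179 d
  layer 4 (silt): t_4 = 6.00 × 0.18 / 0.3541 = 3.050 d
Total t = Σ t_i = 21.70 days.

21.7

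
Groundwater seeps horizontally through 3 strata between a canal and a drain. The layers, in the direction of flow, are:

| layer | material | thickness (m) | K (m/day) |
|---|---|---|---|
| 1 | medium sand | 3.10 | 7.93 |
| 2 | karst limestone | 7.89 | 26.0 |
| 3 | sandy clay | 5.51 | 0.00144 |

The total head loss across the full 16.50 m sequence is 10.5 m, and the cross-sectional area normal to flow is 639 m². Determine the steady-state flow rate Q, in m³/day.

Flow is perpendicular to layering, so the layers act in series and the equivalent K is the thickness-weighted harmonic mean.
Total thickness L = 3.10 + 7.89 + 5.51 = 16.50 m.
Σ(b_i/K_i) = 3.10/7.93 + 7.89/26.0 + 5.51/0.00144 = 3827 d.
K_eq = L / Σ(b_i/K_i) = 16.50 / 3827 = 0.004311 m/day.
Q = K_eq · A · (Δh/L) = 0.004311 × 639 × (10.5/16.50) = 1.753 m³/day.

1.75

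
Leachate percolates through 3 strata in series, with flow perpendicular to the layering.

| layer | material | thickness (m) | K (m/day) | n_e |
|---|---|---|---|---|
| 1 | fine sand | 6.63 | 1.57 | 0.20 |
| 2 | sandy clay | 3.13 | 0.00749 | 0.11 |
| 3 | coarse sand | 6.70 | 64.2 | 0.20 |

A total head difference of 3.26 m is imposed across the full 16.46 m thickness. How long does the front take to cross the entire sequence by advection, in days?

With flow normal to the layers, continuity requires the same specific discharge q through every layer.
Σ(b_i/K_i) = 6.63/1.57 + 3.13/0.00749 + 6.70/64.2 = 422.2 d.
q = Δh / Σ(b_i/K_i) = 3.26 / 422.2 = 0.007721 m/day.
In each layer the seepage velocity is v_i = q/n_i, so the layer transit time is t_i = b_i·n_i / q:
  layer 1 (fine sand): t_1 = 6.63 × 0.20 / 0.007721 = 171.7 d
  layer 2 (sandy clay): t_2 = 3.13 × 0.11 / 0.007721 = 44.59 d
  layer 3 (coarse sand): t_3 = 6.70 × 0.20 / 0.007721 = 173.5 d
Total t = Σ t_i = 389.9 days.

390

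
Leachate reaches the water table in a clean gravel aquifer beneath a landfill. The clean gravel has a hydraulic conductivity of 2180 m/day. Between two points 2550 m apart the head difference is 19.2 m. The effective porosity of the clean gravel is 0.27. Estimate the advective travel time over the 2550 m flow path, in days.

41.9

Hydraulic gradient i = Δh / L = 19.2 / 2550 = 0.007529.
Darcy flux q = K · i = 2180 × 0.007529 = 16.41 m/day.
Seepage velocity v = q / n_e = 16.41 / 0.27 = 60.79 m/day.
Travel time t = L / v = 2550 / 60.79 = 41.95 days.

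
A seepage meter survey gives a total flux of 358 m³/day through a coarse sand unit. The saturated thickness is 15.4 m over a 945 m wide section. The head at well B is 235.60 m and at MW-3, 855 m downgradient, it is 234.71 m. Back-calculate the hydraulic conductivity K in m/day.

Cross-sectional area A = 945 × 15.4 = 14553 m².
Hydraulic gradient i = (235.60 − 234.71) / 855 = 0.89 / 855 = 0.001041.
From Q = K·A·i, K = Q / (A·i) = 358 / (14553 × 0.001041) = 23.63 m/day.

23.6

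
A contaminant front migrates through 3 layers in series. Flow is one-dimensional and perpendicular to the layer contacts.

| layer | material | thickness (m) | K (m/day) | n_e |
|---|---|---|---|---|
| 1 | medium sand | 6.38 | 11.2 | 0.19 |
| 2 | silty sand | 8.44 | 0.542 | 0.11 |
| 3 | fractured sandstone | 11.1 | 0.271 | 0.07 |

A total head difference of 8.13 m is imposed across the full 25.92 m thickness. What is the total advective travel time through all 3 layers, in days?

20.5

With flow normal to the layers, continuity requires the same specific discharge q through every layer.
Σ(b_i/K_i) = 6.38/11.2 + 8.44/0.542 + 11.1/0.271 = 57.10 d.
q = Δh / Σ(b_i/K_i) = 8.13 / 57.10 = 0.1424 m/day.
In each layer the seepage velocity is v_i = q/n_i, so the layer transit time is t_i = b_i·n_i / q:
  layer 1 (medium sand): t_1 = 6.38 × 0.19 / 0.1424 = 8.514 d
  layer 2 (silty sand): t_2 = 8.44 × 0.11 / 0.1424 = 6.521 d
  layer 3 (fractured sandstone): t_3 = 11.1 × 0.07 / 0.1424 = 5.457 d
Total t = Σ t_i = 20.49 days.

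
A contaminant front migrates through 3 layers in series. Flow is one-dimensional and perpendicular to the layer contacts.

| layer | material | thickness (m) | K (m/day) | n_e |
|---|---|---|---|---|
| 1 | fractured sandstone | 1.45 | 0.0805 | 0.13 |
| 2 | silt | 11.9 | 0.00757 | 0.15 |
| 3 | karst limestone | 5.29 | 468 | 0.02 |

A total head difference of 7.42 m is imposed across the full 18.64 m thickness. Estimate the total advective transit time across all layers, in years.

With flow normal to the layers, continuity requires the same specific discharge q through every layer.
Σ(b_i/K_i) = 1.45/0.0805 + 11.9/0.00757 + 5.29/468 = 1590 d.
q = Δh / Σ(b_i/K_i) = 7.42 / 1590 = 0.004667 m/day.
In each layer the seepage velocity is v_i = q/n_i, so the layer transit time is t_i = b_i·n_i / q:
  layer 1 (fractured sandstone): t_1 = 1.45 × 0.13 / 0.004667 = 40.39 d
  layer 2 (silt): t_2 = 11.9 × 0.15 / 0.004667 = 382.5 d
  layer 3 (karst limestone): t_3 = 5.29 × 0.02 / 0.004667 = 22.67 d
Total t = Σ t_i = 445.6 days = 1.220 years.

1.22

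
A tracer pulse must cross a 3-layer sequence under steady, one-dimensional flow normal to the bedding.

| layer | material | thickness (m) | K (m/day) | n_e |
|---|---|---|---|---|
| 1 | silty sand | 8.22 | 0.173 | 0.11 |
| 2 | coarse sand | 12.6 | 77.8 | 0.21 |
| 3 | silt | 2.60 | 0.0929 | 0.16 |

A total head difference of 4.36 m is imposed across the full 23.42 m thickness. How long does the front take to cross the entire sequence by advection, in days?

68.8

With flow normal to the layers, continuity requires the same specific discharge q through every layer.
Σ(b_i/K_i) = 8.22/0.173 + 12.6/77.8 + 2.60/0.0929 = 75.66 d.
q = Δh / Σ(b_i/K_i) = 4.36 / 75.66 = 0.05762 m/day.
In each layer the seepage velocity is v_i = q/n_i, so the layer transit time is t_i = b_i·n_i / q:
  layer 1 (silty sand): t_1 = 8.22 × 0.11 / 0.05762 = 15.69 d
  layer 2 (coarse sand): t_2 = 12.6 × 0.21 / 0.05762 = 45.92 d
  layer 3 (silt): t_3 = 2.60 × 0.16 / 0.05762 = 7.219 d
Total t = Σ t_i = 68.83 days.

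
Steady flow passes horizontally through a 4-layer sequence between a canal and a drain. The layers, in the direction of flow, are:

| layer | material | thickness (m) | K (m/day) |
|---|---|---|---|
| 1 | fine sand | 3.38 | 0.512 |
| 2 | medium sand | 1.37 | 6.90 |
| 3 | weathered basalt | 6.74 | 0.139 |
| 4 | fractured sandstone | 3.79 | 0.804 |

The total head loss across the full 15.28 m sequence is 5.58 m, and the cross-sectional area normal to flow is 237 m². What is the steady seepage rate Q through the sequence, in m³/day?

22.0

Flow is perpendicular to layering, so the layers act in series and the equivalent K is the thickness-weighted harmonic mean.
Total thickness L = 3.38 + 1.37 + 6.74 + 3.79 = 15.28 m.
Σ(b_i/K_i) = 3.38/0.512 + 1.37/6.90 + 6.74/0.139 + 3.79/0.804 = 60.00 d.
K_eq = L / Σ(b_i/K_i) = 15.28 / 60.00 = 0.2547 m/day.
Q = K_eq · A · (Δh/L) = 0.2547 × 237 × (5.58/15.28) = 22.04 m³/day.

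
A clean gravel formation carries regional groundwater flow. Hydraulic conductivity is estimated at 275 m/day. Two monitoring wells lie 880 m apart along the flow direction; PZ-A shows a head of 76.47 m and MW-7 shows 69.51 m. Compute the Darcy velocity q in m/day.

Hydraulic gradient i = (76.47 − 69.51) / 880 = 6.96 / 880 = 0.007909.
Specific discharge q = K · i = 275.0 × 0.007909 = 2.175 m/day.

2.17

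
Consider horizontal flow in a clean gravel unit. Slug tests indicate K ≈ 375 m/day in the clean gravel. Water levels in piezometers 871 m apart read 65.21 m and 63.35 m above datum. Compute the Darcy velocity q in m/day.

Hydraulic gradient i = (65.21 − 63.35) / 871 = 1.86 / 871 = 0.002135.
Specific discharge q = K · i = 375.0 × 0.002135 = 0.8008 m/day.

0.801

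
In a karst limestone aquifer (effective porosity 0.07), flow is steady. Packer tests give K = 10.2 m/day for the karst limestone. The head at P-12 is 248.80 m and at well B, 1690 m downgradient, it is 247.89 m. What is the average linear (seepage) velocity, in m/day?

Hydraulic gradient i = (248.80 − 247.89) / 1690 = 0.91 / 1690 = 0.0005385.
Darcy flux q = K · i = 10.20 × 0.0005385 = 0.005492 m/day.
Seepage velocity v = q / n_e = 0.005492 / 0.07 = 0.07846 m/day.

0.0785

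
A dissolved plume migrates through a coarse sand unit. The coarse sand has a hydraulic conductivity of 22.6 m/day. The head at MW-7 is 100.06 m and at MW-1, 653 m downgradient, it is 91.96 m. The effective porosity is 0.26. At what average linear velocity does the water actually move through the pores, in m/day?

Hydraulic gradient i = (100.06 − 91.96) / 653 = 8.1 / 653 = 0.01240.
Darcy flux q = K · i = 22.60 × 0.01240 = 0.2803 m/day.
Seepage velocity v = q / n_e = 0.2803 / 0.26 = 1.078 m/day.

1.08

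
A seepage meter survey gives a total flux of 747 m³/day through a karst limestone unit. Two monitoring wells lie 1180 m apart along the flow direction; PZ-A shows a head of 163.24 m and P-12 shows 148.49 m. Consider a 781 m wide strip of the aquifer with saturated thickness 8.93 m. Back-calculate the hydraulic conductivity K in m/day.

8.57

Cross-sectional area A = 781 × 8.93 = 6974 m².
Hydraulic gradient i = (163.24 − 148.49) / 1180 = 14.75 / 1180 = 0.01250.
From Q = K·A·i, K = Q / (A·i) = 747 / (6974 × 0.01250) = 8.569 m/day.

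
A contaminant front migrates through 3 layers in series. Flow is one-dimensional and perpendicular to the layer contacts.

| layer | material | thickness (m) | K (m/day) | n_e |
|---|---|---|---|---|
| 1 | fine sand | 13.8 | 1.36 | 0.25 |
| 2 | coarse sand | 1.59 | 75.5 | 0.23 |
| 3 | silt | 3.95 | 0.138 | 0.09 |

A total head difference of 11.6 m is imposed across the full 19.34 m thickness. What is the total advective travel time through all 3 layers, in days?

With flow normal to the layers, continuity requires the same specific discharge q through every layer.
Σ(b_i/K_i) = 13.8/1.36 + 1.59/75.5 + 3.95/0.138 = 38.79 d.
q = Δh / Σ(b_i/K_i) = 11.6 / 38.79 = 0.2990 m/day.
In each layer the seepage velocity is v_i = q/n_i, so the layer transit time is t_i = b_i·n_i / q:
  layer 1 (fine sand): t_1 = 13.8 × 0.25 / 0.2990 = 11.54 d
  layer 2 (coarse sand): t_2 = 1.59 × 0.23 / 0.2990 = 1.223 d
  layer 3 (silt): t_3 = 3.95 × 0.09 / 0.2990 = 1.189 d
Total t = Σ t_i = 13.95 days.

13.9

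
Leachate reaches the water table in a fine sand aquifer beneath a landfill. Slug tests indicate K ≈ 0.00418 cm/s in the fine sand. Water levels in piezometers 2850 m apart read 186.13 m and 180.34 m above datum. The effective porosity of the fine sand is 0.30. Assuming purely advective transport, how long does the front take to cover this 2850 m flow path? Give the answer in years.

Convert K: 0.00418 cm/s × 864 = 3.612 m/day.
Hydraulic gradient i = (186.13 − 180.34) / 2850 = 5.79 / 2850 = 0.002032.
Darcy flux q = K · i = 3.612 × 0.002032 = 0.007337 m/day.
Seepage velocity v = q / n_e = 0.007337 / 0.30 = 0.02446 m/day.
Travel time t = L / v = 2850 / 0.02446 = 1.165e+05 days = 319.0 years.

319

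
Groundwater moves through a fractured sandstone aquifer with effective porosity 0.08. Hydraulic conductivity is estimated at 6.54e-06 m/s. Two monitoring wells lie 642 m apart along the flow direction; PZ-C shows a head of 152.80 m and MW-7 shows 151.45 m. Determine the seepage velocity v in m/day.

0.0149

Convert K: 6.54e-06 m/s × 86400 = 0.5651 m/day.
Hydraulic gradient i = (152.80 − 151.45) / 642 = 1.35 / 642 = 0.002103.
Darcy flux q = K · i = 0.5651 × 0.002103 = 0.001188 m/day.
Seepage velocity v = q / n_e = 0.001188 / 0.08 = 0.01485 m/day.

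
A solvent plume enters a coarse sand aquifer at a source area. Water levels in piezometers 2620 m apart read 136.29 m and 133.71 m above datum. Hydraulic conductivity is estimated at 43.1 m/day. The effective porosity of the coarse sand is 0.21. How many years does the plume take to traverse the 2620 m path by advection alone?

35.5

Hydraulic gradient i = (136.29 − 133.71) / 2620 = 2.58 / 2620 = 0.0009847.
Darcy flux q = K · i = 43.10 × 0.0009847 = 0.04244 m/day.
Seepage velocity v = q / n_e = 0.04244 / 0.21 = 0.2021 m/day.
Travel time t = L / v = 2620 / 0.2021 = 12964 days = 35.49 years.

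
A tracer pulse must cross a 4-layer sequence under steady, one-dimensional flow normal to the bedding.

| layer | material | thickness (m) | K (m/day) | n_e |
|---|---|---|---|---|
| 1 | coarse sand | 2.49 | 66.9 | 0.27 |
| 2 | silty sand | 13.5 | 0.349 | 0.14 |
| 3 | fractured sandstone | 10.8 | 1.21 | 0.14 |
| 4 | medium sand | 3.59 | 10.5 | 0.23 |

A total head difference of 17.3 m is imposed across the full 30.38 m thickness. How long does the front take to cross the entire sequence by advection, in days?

13.6

With flow normal to the layers, continuity requires the same specific discharge q through every layer.
Σ(b_i/K_i) = 2.49/66.9 + 13.5/0.349 + 10.8/1.21 + 3.59/10.5 = 47.99 d.
q = Δh / Σ(b_i/K_i) = 17.3 / 47.99 = 0.3605 m/day.
In each layer the seepage velocity is v_i = q/n_i, so the layer transit time is t_i = b_i·n_i / q:
  layer 1 (coarse sand): t_1 = 2.49 × 0.27 / 0.3605 = 1.865 d
  layer 2 (silty sand): t_2 = 13.5 × 0.14 / 0.3605 = 5.242 d
  layer 3 (fractured sandstone): t_3 = 10.8 × 0.14 / 0.3605 = 4.194 d
  layer 4 (medium sand): t_4 = 3.59 × 0.23 / 0.3605 = 2.290 d
Total t = Σ t_i = 13.59 days.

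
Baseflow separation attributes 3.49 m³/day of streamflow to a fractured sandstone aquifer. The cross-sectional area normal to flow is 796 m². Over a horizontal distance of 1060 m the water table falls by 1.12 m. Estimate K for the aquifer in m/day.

Hydraulic gradient i = Δh / L = 1.12 / 1060 = 0.001057.
From Q = K·A·i, K = Q / (A·i) = 3.49 / (796.0 × 0.001057) = 4.150 m/day.

4.15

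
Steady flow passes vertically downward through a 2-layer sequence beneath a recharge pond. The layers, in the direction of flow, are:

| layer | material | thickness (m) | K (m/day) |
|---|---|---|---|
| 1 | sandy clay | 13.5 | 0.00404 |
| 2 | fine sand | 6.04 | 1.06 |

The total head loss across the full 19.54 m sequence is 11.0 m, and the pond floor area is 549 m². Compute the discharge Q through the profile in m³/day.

1.80

Flow is perpendicular to layering, so the layers act in series and the equivalent K is the thickness-weighted harmonic mean.
Total thickness L = 13.5 + 6.04 = 19.54 m.
Σ(b_i/K_i) = 13.5/0.00404 + 6.04/1.06 = 3347 d.
K_eq = L / Σ(b_i/K_i) = 19.54 / 3347 = 0.005838 m/day.
Q = K_eq · A · (Δh/L) = 0.005838 × 549 × (11.0/19.54) = 1.804 m³/day.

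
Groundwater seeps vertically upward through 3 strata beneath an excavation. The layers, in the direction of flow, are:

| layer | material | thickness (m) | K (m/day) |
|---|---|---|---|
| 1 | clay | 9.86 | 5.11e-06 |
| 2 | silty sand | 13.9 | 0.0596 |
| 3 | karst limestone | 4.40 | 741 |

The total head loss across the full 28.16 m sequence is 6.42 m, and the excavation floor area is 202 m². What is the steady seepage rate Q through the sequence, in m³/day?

0.000672

Flow is perpendicular to layering, so the layers act in series and the equivalent K is the thickness-weighted harmonic mean.
Total thickness L = 9.86 + 13.9 + 4.40 = 28.16 m.
Σ(b_i/K_i) = 9.86/5.11e-06 + 13.9/0.0596 + 4.40/741 = 1.930e+06 d.
K_eq = L / Σ(b_i/K_i) = 28.16 / 1.930e+06 = 1.459e-05 m/day.
Q = K_eq · A · (Δh/L) = 1.459e-05 × 202 × (6.42/28.16) = 0.0006720 m³/day.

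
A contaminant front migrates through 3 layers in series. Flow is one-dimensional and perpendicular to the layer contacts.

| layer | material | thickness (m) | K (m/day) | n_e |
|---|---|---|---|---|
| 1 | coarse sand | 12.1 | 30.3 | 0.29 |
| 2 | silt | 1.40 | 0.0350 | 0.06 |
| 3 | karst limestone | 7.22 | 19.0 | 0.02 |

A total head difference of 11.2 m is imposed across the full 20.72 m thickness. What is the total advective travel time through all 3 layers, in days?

With flow normal to the layers, continuity requires the same specific discharge q through every layer.
Σ(b_i/K_i) = 12.1/30.3 + 1.40/0.0350 + 7.22/19.0 = 40.78 d.
q = Δh / Σ(b_i/K_i) = 11.2 / 40.78 = 0.2746 m/day.
In each layer the seepage velocity is v_i = q/n_i, so the layer transit time is t_i = b_i·n_i / q:
  layer 1 (coarse sand): t_1 = 12.1 × 0.29 / 0.2746 = 12.78 d
  layer 2 (silt): t_2 = 1.40 × 0.06 / 0.2746 = 0.3058 d
  layer 3 (karst limestone): t_3 = 7.22 × 0.02 / 0.2746 = 0.5258 d
Total t = Σ t_i = 13.61 days.

13.6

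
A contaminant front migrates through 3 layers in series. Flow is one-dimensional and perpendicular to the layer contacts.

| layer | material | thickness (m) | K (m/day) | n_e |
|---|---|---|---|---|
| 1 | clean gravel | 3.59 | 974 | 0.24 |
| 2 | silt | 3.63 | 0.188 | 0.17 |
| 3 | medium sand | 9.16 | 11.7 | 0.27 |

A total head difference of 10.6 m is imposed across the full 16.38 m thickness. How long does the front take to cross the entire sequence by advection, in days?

With flow normal to the layers, continuity requires the same specific discharge q through every layer.
Σ(b_i/K_i) = 3.59/974 + 3.63/0.188 + 9.16/11.7 = 20.10 d.
q = Δh / Σ(b_i/K_i) = 10.6 / 20.10 = 0.5275 m/day.
In each layer the seepage velocity is v_i = q/n_i, so the layer transit time is t_i = b_i·n_i / q:
  layer 1 (clean gravel): t_1 = 3.59 × 0.24 / 0.5275 = 1.633 d
  layer 2 (silt): t_2 = 3.63 × 0.17 / 0.5275 = 1.170 d
  layer 3 (medium sand): t_3 = 9.16 × 0.27 / 0.5275 = 4.689 d
Total t = Σ t_i = 7.492 days.

7.49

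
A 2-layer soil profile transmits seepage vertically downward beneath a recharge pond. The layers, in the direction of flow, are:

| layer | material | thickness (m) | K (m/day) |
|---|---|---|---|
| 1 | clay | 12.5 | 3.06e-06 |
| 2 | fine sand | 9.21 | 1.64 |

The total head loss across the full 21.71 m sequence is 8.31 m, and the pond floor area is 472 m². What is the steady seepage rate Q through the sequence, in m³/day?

Flow is perpendicular to layering, so the layers act in series and the equivalent K is the thickness-weighted harmonic mean.
Total thickness L = 12.5 + 9.21 = 21.71 m.
Σ(b_i/K_i) = 12.5/3.06e-06 + 9.21/1.64 = 4.085e+06 d.
K_eq = L / Σ(b_i/K_i) = 21.71 / 4.085e+06 = 5.315e-06 m/day.
Q = K_eq · A · (Δh/L) = 5.315e-06 × 472 × (8.31/21.71) = 0.0009602 m³/day.

0.000960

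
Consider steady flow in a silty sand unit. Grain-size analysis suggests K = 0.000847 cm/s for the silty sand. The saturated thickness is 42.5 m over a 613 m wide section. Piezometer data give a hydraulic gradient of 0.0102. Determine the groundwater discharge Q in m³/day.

Convert K: 0.000847 cm/s × 864 = 0.7318 m/day.
Cross-sectional area A = 613 × 42.5 = 26052 m².
Hydraulic gradient i = 0.0102.
Darcy's law: Q = K · A · i = 0.7318 × 26052 × 0.01020 = 194.5 m³/day.

194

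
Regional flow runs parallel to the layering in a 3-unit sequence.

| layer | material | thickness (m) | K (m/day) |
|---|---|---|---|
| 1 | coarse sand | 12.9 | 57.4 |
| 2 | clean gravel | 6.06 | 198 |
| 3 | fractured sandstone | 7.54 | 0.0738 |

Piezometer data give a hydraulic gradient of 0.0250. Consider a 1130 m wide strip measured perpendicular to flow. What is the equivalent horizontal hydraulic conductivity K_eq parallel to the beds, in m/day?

73.2

Flow is parallel to layering, so each bed carries its own Darcy discharge and the transmissivities add.
Σ(K_i·b_i) = 57.4×12.9 + 198×6.06 + 0.0738×7.54 = 1941 m²/day.
Total thickness b = 26.50 m, so K_eq = Σ(K_i·b_i)/b = 73.24 m/day.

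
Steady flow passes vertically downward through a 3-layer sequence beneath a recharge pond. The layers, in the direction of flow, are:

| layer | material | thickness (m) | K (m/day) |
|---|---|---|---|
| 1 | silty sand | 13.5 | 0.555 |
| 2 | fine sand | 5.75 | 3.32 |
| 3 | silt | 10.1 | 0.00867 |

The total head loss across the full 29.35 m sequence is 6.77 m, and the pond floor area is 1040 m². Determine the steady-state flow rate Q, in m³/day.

Flow is perpendicular to layering, so the layers act in series and the equivalent K is the thickness-weighted harmonic mean.
Total thickness L = 13.5 + 5.75 + 10.1 = 29.35 m.
Σ(b_i/K_i) = 13.5/0.555 + 5.75/3.32 + 10.1/0.00867 = 1191 d.
K_eq = L / Σ(b_i/K_i) = 29.35 / 1191 = 0.02464 m/day.
Q = K_eq · A · (Δh/L) = 0.02464 × 1040 × (6.77/29.35) = 5.912 m³/day.

5.91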